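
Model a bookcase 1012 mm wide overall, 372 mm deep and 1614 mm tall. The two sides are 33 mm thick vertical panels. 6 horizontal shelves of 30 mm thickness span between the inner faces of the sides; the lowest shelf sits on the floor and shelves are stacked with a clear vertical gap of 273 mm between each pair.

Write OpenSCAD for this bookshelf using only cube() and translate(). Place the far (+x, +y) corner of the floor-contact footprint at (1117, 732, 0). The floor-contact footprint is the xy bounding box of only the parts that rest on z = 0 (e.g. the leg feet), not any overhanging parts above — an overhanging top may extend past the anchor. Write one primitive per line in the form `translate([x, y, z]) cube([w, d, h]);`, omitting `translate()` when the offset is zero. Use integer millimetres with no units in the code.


translate([105, 360, 0]) cube([33, 372, 1614]);
translate([1084, 360, 0]) cube([33, 372, 1614]);
translate([138, 360, 0]) cube([946, 372, 30]);
translate([138, 360, 303]) cube([946, 372, 30]);
translate([138, 360, 606]) cube([946, 372, 30]);
translate([138, 360, 909]) cube([946, 372, 30]);
translate([138, 360, 1212]) cube([946, 372, 30]);
translate([138, 360, 1515]) cube([946, 372, 30]);


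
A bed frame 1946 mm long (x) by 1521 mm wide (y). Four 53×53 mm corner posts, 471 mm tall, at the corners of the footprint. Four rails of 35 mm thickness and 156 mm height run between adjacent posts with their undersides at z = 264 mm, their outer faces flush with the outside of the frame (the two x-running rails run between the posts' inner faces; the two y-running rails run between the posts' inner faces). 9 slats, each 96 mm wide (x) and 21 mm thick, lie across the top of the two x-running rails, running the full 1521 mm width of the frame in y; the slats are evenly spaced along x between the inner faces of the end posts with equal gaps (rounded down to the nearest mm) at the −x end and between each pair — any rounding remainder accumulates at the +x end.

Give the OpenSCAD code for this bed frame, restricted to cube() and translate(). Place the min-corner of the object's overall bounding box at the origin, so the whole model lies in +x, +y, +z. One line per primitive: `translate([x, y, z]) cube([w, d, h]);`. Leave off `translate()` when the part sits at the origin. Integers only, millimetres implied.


// slat z = rail_z + rail_h = 264 + 156 = 420
// slat gap = ⌊(1840 − 9·96) / 10⌋ = 97
cube([53, 53, 471]);
translate([0, 1468, 0]) cube([53, 53, 471]);
translate([1893, 0, 0]) cube([53, 53, 471]);
translate([1893, 1468, 0]) cube([53, 53, 471]);
translate([53, 0, 264]) cube([1840, 35, 156]);
translate([53, 1486, 264]) cube([1840, 35, 156]);
translate([0, 53, 264]) cube([35, 1415, 156]);
translate([1911, 53, 264]) cube([35, 1415, 156]);
translate([150, 0, 420]) cube([96, 1521, 21]);
translate([343, 0, 420]) cube([96, 1521, 21]);
translate([536, 0, 420]) cube([96, 1521, 21]);
translate([729, 0, 420]) cube([96, 1521, 21]);
translate([922, 0, 420]) cube([96, 1521, 21]);
translate([1115, 0, 420]) cube([96, 1521, 21]);
translate([1308, 0, 420]) cube([96, 1521, 21]);
translate([1501, 0, 420]) cube([96, 1521, 21]);
translate([1694, 0, 420]) cube([96, 1521, 21]);


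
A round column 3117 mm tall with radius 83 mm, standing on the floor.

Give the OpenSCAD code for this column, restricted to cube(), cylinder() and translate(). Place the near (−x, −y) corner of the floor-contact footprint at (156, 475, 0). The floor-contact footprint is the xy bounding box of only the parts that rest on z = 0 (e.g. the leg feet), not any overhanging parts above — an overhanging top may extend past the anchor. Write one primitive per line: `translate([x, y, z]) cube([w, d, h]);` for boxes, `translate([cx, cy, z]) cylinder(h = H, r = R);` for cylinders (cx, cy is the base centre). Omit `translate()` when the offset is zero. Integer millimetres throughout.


translate([239, 558, 0]) cylinder(h = 3117, r = 83);


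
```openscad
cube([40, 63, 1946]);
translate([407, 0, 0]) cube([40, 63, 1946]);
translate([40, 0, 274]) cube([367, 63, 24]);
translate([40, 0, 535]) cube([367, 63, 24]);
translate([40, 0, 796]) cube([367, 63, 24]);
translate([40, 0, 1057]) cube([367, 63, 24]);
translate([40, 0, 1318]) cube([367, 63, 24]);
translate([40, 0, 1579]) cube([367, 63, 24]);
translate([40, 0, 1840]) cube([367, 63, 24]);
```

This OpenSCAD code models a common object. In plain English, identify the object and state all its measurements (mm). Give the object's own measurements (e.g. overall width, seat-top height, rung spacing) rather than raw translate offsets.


A straight ladder. Two 40×63 mm vertical rails, 1946 mm tall, stand 447 mm apart (outside-to-outside) with their front faces coplanar on the −y side. 7 rungs, each 63 mm deep and 24 mm tall, span between the inner faces of the rails, front faces flush with the rails. The lowest rung's underside is at z = 274 mm and rungs are spaced 261 mm apart (underside to underside).


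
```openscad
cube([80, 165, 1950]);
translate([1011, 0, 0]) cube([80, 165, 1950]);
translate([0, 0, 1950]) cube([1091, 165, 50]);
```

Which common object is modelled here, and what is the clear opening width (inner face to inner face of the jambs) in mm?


A door frame. The clear opening width is 931 mm.

Two 1950 mm tall posts with a header on top — a door frame. The left jamb is 80 mm wide at x = 0; the right jamb starts at x = 1011. The clear opening is 1011 − 80 = 931 mm.


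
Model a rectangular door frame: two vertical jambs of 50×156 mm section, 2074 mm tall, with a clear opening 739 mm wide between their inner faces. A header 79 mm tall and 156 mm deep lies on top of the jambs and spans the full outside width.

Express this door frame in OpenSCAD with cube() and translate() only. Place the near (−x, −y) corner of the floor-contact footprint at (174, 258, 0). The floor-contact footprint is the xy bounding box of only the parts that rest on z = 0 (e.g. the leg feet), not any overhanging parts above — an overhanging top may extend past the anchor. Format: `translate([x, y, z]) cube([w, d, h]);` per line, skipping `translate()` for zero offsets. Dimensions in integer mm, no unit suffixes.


translate([174, 258, 0]) cube([50, 156, 2074]);
translate([963, 258, 0]) cube([50, 156, 2074]);
translate([174, 258, 2074]) cube([839, 156, 79]);


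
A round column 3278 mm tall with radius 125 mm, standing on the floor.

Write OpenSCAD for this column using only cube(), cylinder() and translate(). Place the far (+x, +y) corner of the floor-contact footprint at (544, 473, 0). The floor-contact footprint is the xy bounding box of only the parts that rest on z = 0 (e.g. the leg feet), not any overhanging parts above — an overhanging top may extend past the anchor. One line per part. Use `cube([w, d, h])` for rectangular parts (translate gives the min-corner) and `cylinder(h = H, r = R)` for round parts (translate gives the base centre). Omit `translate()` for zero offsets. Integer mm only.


translate([419, 348, 0]) cylinder(h = 3278, r = 125);


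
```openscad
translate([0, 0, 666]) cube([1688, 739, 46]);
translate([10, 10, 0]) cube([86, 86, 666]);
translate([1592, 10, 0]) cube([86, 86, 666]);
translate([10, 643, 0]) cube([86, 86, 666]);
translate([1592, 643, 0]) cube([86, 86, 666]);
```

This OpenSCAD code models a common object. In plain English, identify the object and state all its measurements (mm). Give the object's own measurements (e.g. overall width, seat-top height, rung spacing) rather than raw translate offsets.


A table: top 1688 mm (x) × 739 mm (y), 46 mm thick, upper face at z = 712 mm, on four 86×86 mm square legs, each inset 10 mm from the nearest pair of top edges from z = 0 to the bottom of the top.


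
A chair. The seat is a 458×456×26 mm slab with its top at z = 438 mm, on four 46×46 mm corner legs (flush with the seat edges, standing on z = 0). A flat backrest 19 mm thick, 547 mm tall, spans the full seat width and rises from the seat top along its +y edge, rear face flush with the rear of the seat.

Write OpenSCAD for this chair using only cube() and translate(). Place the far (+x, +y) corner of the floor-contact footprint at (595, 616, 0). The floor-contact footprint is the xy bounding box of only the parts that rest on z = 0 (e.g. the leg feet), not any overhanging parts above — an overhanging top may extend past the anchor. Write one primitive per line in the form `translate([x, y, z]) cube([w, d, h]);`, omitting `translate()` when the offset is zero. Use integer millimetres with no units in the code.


translate([137, 160, 412]) cube([458, 456, 26]);
translate([137, 160, 0]) cube([46, 46, 412]);
translate([549, 160, 0]) cube([46, 46, 412]);
translate([137, 570, 0]) cube([46, 46, 412]);
translate([549, 570, 0]) cube([46, 46, 412]);
translate([137, 597, 438]) cube([458, 19, 547]);


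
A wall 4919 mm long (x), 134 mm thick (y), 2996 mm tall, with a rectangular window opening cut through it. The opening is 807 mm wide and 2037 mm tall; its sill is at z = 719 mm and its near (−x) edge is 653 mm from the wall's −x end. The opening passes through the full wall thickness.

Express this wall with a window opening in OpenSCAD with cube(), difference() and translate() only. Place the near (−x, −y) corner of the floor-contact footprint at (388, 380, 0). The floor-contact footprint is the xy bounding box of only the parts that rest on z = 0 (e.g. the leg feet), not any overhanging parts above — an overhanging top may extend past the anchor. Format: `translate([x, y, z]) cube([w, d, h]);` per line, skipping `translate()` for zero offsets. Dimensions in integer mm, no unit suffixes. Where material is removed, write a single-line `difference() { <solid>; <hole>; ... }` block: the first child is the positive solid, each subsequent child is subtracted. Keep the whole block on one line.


difference() { translate([388, 380, 0]) cube([4919, 134, 2996]); translate([1041, 380, 719]) cube([807, 134, 2037]); }


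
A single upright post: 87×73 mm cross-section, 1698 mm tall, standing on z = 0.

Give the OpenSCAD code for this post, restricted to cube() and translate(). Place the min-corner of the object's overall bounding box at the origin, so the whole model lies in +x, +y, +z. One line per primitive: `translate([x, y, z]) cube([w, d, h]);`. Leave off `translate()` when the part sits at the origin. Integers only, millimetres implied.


cube([87, 73, 1698]);


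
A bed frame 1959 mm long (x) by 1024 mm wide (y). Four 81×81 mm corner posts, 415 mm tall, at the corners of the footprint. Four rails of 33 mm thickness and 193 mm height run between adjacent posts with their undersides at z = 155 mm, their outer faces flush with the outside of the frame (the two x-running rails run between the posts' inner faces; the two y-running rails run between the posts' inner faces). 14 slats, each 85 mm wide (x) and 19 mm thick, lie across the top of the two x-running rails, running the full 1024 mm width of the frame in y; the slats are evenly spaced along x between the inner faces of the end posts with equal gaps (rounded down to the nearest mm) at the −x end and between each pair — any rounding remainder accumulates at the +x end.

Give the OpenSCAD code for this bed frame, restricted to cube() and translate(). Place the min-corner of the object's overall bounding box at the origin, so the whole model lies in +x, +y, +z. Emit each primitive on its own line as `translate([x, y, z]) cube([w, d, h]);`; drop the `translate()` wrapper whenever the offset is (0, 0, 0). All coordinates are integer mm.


cube([81, 81, 415]);
translate([0, 943, 0]) cube([81, 81, 415]);
translate([1878, 0, 0]) cube([81, 81, 415]);
translate([1878, 943, 0]) cube([81, 81, 415]);
translate([81, 0, 155]) cube([1797, 33, 193]);
translate([81, 991, 155]) cube([1797, 33, 193]);
translate([0, 81, 155]) cube([33, 862, 193]);
translate([1926, 81, 155]) cube([33, 862, 193]);
translate([121, 0, 348]) cube([85, 1024, 19]);
translate([246, 0, 348]) cube([85, 1024, 19]);
translate([371, 0, 348]) cube([85, 1024, 19]);
translate([496, 0, 348]) cube([85, 1024, 19]);
translate([621, 0, 348]) cube([85, 1024, 19]);
translate([746, 0, 348]) cube([85, 1024, 19]);
translate([871, 0, 348]) cube([85, 1024, 19]);
translate([996, 0, 348]) cube([85, 1024, 19]);
translate([1121, 0, 348]) cube([85, 1024, 19]);
translate([1246, 0, 348]) cube([85, 1024, 19]);
translate([1371, 0, 348]) cube([85, 1024, 19]);
translate([1496, 0, 348]) cube([85, 1024, 19]);
translate([1621, 0, 348]) cube([85, 1024, 19]);
translate([1746, 0, 348]) cube([85, 1024, 19]);


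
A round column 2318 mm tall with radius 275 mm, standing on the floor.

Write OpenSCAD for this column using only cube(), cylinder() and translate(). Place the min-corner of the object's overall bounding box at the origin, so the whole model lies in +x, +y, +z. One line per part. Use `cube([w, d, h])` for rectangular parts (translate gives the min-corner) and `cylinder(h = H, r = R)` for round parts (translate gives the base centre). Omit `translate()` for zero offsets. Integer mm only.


translate([275, 275, 0]) cylinder(h = 2318, r = 275);


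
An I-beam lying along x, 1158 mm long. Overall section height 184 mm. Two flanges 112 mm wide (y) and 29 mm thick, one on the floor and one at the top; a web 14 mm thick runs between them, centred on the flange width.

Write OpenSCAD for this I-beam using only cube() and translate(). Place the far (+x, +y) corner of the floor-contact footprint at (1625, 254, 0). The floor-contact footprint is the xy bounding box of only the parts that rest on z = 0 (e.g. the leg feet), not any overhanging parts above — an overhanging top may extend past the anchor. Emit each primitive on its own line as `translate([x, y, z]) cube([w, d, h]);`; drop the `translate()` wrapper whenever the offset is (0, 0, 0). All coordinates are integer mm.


translate([467, 142, 0]) cube([1158, 112, 29]);
translate([467, 191, 29]) cube([1158, 14, 126]);
translate([467, 142, 155]) cube([1158, 112, 29]);


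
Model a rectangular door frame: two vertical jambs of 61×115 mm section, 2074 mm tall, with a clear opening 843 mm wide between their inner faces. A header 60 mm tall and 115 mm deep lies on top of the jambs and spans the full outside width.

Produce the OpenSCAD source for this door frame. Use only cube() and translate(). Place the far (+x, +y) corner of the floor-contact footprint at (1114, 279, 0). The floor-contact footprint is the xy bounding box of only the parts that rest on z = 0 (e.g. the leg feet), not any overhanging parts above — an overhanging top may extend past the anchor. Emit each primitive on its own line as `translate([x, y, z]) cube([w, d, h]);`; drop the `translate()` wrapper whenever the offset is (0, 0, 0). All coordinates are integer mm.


translate([149, 164, 0]) cube([61, 115, 2074]);
translate([1053, 164, 0]) cube([61, 115, 2074]);
translate([149, 164, 2074]) cube([965, 115, 60]);


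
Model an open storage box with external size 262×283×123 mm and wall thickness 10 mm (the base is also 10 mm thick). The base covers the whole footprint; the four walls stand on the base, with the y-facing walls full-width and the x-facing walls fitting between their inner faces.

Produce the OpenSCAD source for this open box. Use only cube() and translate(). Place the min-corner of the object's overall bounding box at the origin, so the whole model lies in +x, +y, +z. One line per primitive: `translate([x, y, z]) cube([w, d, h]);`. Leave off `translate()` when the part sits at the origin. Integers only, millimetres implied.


cube([262, 283, 10]);
translate([0, 0, 10]) cube([262, 10, 113]);
translate([0, 273, 10]) cube([262, 10, 113]);
translate([0, 10, 10]) cube([10, 263, 113]);
translate([252, 10, 10]) cube([10, 263, 113]);


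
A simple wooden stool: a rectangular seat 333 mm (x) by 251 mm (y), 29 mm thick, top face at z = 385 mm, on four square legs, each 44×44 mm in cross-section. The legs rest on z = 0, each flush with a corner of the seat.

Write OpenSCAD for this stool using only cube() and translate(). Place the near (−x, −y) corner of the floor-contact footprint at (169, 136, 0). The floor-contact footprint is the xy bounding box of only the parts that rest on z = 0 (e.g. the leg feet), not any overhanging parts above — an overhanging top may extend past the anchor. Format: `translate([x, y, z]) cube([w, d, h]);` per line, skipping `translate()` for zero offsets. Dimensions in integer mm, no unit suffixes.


// leg_h = 385 - 29 = 356
translate([169, 136, 356]) cube([333, 251, 29]);
translate([169, 136, 0]) cube([44, 44, 356]);
translate([458, 136, 0]) cube([44, 44, 356]);
translate([169, 343, 0]) cube([44, 44, 356]);
translate([458, 343, 0]) cube([44, 44, 356]);


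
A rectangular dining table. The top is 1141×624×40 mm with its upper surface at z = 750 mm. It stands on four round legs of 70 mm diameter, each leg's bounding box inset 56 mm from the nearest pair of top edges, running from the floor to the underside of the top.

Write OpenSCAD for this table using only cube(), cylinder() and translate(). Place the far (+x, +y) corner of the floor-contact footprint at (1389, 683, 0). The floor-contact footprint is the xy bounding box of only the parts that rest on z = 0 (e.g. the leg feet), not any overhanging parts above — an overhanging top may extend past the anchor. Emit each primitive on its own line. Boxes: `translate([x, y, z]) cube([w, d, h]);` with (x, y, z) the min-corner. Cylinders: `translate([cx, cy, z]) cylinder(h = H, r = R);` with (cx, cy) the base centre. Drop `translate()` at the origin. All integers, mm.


// leg_h = 750 - 40 = 710
translate([304, 115, 710]) cube([1141, 624, 40]);
translate([395, 206, 0]) cylinder(h = 710, r = 35);
translate([1354, 206, 0]) cylinder(h = 710, r = 35);
translate([395, 648, 0]) cylinder(h = 710, r = 35);
translate([1354, 648, 0]) cylinder(h = 710, r = 35);


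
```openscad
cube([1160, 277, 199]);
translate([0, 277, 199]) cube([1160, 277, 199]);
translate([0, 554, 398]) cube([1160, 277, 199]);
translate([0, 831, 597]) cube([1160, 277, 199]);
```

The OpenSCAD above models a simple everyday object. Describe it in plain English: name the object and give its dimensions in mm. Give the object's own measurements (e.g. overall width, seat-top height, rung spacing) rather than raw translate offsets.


A straight staircase of 4 solid steps. Each step is 1160 mm wide (x), 277 mm deep (y, the going) and 199 mm tall (the rise). The first step rests on the floor; each subsequent step sits one going further in +y and one rise higher in +z, directly behind and above the previous step with no overlap.


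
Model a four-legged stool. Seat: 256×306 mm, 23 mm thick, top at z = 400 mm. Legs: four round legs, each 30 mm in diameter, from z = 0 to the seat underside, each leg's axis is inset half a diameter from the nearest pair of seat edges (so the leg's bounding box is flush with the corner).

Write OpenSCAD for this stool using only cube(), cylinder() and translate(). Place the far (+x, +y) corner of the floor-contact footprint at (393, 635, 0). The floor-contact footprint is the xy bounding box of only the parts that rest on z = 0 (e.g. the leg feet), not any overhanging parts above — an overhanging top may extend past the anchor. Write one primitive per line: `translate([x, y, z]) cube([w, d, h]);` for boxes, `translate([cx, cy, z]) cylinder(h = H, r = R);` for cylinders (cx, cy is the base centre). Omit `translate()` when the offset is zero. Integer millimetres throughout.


translate([137, 329, 377]) cube([256, 306, 23]);
translate([152, 344, 0]) cylinder(h = 377, r = 15);
translate([378, 344, 0]) cylinder(h = 377, r = 15);
translate([152, 620, 0]) cylinder(h = 377, r = 15);
translate([378, 620, 0]) cylinder(h = 377, r = 15);


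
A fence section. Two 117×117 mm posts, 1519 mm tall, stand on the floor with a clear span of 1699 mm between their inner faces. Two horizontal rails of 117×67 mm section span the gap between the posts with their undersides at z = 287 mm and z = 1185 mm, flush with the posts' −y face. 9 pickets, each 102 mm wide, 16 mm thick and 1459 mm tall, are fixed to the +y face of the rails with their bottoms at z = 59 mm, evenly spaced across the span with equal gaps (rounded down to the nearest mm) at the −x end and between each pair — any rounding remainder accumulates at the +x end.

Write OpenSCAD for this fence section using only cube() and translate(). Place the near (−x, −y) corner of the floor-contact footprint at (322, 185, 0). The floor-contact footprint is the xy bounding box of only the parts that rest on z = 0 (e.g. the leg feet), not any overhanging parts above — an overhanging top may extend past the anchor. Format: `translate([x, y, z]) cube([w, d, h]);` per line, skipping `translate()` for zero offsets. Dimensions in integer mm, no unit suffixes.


translate([322, 185, 0]) cube([117, 117, 1519]);
translate([2138, 185, 0]) cube([117, 117, 1519]);
translate([439, 185, 287]) cube([1699, 117, 67]);
translate([439, 185, 1185]) cube([1699, 117, 67]);
translate([517, 302, 59]) cube([102, 16, 1459]);
translate([697, 302, 59]) cube([102, 16, 1459]);
translate([877, 302, 59]) cube([102, 16, 1459]);
translate([1057, 302, 59]) cube([102, 16, 1459]);
translate([1237, 302, 59]) cube([102, 16, 1459]);
translate([1417, 302, 59]) cube([102, 16, 1459]);
translate([1597, 302, 59]) cube([102, 16, 1459]);
translate([1777, 302, 59]) cube([102, 16, 1459]);
translate([1957, 302, 59]) cube([102, 16, 1459]);


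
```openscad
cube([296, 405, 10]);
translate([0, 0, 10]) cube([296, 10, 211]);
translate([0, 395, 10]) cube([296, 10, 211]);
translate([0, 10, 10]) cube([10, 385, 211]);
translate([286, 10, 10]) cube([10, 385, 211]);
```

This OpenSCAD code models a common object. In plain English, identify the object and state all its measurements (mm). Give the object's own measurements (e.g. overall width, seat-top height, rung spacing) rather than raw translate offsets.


An open-topped rectangular box: outside dimensions 296×405×221 mm, with a uniform wall and base thickness of 10 mm. The base is a full 296×405 slab on the floor; four walls sit on top of the base. The front and back walls (the −y and +y sides) span the full width; the two side walls fit between them.


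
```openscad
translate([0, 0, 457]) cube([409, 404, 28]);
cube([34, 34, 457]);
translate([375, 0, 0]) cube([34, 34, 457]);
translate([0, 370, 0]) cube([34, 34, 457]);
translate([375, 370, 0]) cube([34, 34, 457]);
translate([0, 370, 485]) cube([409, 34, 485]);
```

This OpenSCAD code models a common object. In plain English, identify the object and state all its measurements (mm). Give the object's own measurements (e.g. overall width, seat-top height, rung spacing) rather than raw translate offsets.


A chair. The seat is a 409×404×28 mm slab with its top at z = 485 mm, on four 34×34 mm corner legs (flush with the seat edges, standing on z = 0). A flat backrest 34 mm thick, 485 mm tall, spans the full seat width and rises from the seat top along its +y edge, rear face flush with the rear of the seat.


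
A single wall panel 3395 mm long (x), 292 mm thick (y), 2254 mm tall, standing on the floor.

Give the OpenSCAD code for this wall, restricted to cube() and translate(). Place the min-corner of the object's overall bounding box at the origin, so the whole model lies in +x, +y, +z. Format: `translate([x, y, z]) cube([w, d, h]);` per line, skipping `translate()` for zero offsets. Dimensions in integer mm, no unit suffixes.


cube([3395, 292, 2254]);


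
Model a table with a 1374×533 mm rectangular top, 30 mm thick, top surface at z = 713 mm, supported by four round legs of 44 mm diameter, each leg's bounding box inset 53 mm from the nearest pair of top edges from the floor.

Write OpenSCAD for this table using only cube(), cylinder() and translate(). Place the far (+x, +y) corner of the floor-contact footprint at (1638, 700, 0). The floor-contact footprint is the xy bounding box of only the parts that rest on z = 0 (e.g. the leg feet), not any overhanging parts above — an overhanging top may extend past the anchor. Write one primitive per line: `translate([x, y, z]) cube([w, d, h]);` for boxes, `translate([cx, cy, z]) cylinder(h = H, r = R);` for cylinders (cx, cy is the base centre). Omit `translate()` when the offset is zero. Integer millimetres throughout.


translate([317, 220, 683]) cube([1374, 533, 30]);
translate([392, 295, 0]) cylinder(h = 683, r = 22);
translate([1616, 295, 0]) cylinder(h = 683, r = 22);
translate([392, 678, 0]) cylinder(h = 683, r = 22);
translate([1616, 678, 0]) cylinder(h = 683, r = 22);


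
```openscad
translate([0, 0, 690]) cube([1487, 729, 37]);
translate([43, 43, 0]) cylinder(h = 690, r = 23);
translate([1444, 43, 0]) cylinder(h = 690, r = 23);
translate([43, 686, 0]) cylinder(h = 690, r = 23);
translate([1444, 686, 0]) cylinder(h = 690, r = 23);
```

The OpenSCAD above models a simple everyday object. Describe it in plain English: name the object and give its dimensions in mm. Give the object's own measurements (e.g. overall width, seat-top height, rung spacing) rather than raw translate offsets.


A rectangular dining table. The top is 1487×729×37 mm with its upper surface at z = 727 mm. It stands on four round legs of 46 mm diameter, each leg's bounding box inset 20 mm from the nearest pair of top edges, running from the floor to the underside of the top.


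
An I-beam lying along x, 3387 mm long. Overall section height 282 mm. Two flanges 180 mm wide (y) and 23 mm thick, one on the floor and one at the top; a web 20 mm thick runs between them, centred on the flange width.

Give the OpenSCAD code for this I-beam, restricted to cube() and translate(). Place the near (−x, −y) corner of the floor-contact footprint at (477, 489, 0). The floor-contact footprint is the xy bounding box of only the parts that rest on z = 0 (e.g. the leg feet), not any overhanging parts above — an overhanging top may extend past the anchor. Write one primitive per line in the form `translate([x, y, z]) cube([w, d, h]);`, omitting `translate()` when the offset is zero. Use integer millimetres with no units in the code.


translate([477, 489, 0]) cube([3387, 180, 23]);
translate([477, 569, 23]) cube([3387, 20, 236]);
translate([477, 489, 259]) cube([3387, 180, 23]);


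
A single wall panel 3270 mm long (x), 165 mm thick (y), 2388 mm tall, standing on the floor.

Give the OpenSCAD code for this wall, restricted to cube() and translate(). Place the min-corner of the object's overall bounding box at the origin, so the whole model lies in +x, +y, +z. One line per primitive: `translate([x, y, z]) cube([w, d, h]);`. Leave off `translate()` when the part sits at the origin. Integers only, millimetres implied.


cube([3270, 165, 2388]);


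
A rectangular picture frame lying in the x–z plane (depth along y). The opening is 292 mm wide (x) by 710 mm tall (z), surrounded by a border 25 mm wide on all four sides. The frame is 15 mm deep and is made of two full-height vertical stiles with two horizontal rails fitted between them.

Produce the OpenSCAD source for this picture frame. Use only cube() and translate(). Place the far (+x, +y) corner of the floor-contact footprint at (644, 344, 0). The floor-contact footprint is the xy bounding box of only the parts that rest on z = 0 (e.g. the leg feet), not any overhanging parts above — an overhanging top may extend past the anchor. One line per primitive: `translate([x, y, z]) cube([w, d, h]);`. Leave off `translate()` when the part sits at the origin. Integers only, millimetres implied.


translate([302, 329, 0]) cube([25, 15, 760]);
translate([619, 329, 0]) cube([25, 15, 760]);
translate([327, 329, 0]) cube([292, 15, 25]);
translate([327, 329, 735]) cube([292, 15, 25]);


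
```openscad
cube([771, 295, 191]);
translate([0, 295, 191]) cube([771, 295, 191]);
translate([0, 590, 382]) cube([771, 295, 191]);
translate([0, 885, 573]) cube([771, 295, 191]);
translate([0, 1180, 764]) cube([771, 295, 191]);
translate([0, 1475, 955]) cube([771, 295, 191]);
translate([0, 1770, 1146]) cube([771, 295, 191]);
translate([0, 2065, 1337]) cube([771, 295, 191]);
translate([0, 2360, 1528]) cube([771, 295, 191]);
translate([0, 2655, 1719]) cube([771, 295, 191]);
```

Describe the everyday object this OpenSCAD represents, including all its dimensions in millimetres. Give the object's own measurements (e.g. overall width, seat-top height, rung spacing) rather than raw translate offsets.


A straight staircase of 10 solid steps. Each step is 771 mm wide (x), 295 mm deep (y, the going) and 191 mm tall (the rise). The first step rests on the floor; each subsequent step sits one going further in +y and one rise higher in +z, directly behind and above the previous step with no overlap.


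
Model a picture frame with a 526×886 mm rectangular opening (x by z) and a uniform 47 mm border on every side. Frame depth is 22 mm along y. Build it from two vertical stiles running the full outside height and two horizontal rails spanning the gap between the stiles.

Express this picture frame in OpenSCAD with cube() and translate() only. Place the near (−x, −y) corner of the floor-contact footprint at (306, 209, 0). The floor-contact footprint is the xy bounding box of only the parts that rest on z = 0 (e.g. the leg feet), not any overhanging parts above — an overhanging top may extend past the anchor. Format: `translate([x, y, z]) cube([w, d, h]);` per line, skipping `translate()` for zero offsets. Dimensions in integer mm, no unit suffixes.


translate([306, 209, 0]) cube([47, 22, 980]);
translate([879, 209, 0]) cube([47, 22, 980]);
translate([353, 209, 0]) cube([526, 22, 47]);
translate([353, 209, 933]) cube([526, 22, 47]);


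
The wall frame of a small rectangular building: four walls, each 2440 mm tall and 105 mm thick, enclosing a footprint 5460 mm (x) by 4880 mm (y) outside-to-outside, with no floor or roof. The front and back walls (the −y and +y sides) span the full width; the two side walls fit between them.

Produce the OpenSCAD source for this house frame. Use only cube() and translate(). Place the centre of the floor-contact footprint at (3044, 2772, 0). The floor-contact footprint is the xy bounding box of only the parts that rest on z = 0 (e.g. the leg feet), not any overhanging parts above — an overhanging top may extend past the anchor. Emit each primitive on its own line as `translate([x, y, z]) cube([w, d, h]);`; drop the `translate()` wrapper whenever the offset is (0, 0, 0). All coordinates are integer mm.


translate([314, 332, 0]) cube([5460, 105, 2440]);
translate([314, 5107, 0]) cube([5460, 105, 2440]);
translate([314, 437, 0]) cube([105, 4670, 2440]);
translate([5669, 437, 0]) cube([105, 4670, 2440]);


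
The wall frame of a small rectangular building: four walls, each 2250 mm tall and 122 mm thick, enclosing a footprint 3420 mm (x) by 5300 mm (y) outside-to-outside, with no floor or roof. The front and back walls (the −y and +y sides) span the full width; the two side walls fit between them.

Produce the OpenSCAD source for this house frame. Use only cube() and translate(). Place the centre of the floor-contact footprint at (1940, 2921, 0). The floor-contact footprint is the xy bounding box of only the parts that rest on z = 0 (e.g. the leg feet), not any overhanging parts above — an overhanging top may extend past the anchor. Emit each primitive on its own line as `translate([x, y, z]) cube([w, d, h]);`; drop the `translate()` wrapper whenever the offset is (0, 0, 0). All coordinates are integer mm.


translate([230, 271, 0]) cube([3420, 122, 2250]);
translate([230, 5449, 0]) cube([3420, 122, 2250]);
translate([230, 393, 0]) cube([122, 5056, 2250]);
translate([3528, 393, 0]) cube([122, 5056, 2250]);


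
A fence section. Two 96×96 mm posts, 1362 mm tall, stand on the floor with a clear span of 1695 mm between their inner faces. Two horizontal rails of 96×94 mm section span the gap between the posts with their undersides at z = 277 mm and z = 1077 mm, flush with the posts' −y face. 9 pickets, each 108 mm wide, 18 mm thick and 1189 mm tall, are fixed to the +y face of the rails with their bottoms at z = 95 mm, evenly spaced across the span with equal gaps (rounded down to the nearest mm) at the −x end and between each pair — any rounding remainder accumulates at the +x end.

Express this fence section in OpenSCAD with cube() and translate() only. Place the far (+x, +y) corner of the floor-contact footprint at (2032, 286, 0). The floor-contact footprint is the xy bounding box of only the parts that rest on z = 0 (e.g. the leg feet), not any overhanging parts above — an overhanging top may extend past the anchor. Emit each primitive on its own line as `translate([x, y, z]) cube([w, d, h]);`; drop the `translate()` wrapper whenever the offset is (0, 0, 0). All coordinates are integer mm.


translate([145, 190, 0]) cube([96, 96, 1362]);
translate([1936, 190, 0]) cube([96, 96, 1362]);
translate([241, 190, 277]) cube([1695, 96, 94]);
translate([241, 190, 1077]) cube([1695, 96, 94]);
translate([313, 286, 95]) cube([108, 18, 1189]);
translate([493, 286, 95]) cube([108, 18, 1189]);
translate([673, 286, 95]) cube([108, 18, 1189]);
translate([853, 286, 95]) cube([108, 18, 1189]);
translate([1033, 286, 95]) cube([108, 18, 1189]);
translate([1213, 286, 95]) cube([108, 18, 1189]);
translate([1393, 286, 95]) cube([108, 18, 1189]);
translate([1573, 286, 95]) cube([108, 18, 1189]);
translate([1753, 286, 95]) cube([108, 18, 1189]);


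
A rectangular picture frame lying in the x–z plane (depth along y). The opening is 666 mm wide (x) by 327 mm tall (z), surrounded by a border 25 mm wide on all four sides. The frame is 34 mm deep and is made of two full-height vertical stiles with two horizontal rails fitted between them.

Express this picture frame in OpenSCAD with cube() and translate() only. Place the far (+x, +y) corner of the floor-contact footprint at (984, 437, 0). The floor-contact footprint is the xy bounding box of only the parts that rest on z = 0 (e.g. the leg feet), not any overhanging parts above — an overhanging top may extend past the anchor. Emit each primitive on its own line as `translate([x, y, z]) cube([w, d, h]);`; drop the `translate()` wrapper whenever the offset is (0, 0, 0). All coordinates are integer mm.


translate([268, 403, 0]) cube([25, 34, 377]);
translate([959, 403, 0]) cube([25, 34, 377]);
translate([293, 403, 0]) cube([666, 34, 25]);
translate([293, 403, 352]) cube([666, 34, 25]);


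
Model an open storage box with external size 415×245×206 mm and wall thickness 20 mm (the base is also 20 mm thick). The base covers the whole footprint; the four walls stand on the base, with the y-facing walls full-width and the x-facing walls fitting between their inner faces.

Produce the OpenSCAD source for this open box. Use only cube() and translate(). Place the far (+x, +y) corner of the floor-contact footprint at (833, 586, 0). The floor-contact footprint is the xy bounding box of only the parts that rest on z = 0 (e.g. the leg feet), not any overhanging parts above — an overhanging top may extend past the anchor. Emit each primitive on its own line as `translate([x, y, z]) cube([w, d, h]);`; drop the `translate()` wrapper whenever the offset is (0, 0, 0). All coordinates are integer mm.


translate([418, 341, 0]) cube([415, 245, 20]);
translate([418, 341, 20]) cube([415, 20, 186]);
translate([418, 566, 20]) cube([415, 20, 186]);
translate([418, 361, 20]) cube([20, 205, 186]);
translate([813, 361, 20]) cube([20, 205, 186]);


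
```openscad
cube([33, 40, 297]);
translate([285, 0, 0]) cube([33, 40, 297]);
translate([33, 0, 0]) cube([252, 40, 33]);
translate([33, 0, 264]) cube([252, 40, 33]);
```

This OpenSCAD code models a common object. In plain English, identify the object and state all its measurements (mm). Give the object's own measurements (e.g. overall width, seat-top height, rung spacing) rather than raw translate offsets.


A rectangular picture frame lying in the x–z plane (depth along y). The opening is 252 mm wide (x) by 231 mm tall (z), surrounded by a border 33 mm wide on all four sides. The frame is 40 mm deep and is made of two full-height vertical stiles with two horizontal rails fitted between them.


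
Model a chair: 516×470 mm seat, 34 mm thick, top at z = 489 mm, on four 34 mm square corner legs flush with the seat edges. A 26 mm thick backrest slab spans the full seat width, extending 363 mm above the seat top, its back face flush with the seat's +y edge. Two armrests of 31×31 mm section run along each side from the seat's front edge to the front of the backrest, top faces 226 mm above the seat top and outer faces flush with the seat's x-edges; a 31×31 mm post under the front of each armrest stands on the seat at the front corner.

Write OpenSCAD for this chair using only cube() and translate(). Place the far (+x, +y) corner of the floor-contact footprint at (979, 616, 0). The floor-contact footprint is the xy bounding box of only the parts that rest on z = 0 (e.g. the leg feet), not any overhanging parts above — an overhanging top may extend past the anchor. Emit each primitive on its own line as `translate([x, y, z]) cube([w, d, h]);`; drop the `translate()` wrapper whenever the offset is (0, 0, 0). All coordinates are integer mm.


translate([463, 146, 455]) cube([516, 470, 34]);
translate([463, 146, 0]) cube([34, 34, 455]);
translate([945, 146, 0]) cube([34, 34, 455]);
translate([463, 582, 0]) cube([34, 34, 455]);
translate([945, 582, 0]) cube([34, 34, 455]);
translate([463, 590, 489]) cube([516, 26, 363]);
translate([463, 146, 684]) cube([31, 444, 31]);
translate([948, 146, 684]) cube([31, 444, 31]);
translate([463, 146, 489]) cube([31, 31, 195]);
translate([948, 146, 489]) cube([31, 31, 195]);


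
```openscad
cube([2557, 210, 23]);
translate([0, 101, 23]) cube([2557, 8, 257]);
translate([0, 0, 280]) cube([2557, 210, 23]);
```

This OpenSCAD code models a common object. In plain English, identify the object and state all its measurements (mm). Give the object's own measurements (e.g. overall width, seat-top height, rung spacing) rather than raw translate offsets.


An I-beam lying along x, 2557 mm long. Overall section height 303 mm. Two flanges 210 mm wide (y) and 23 mm thick, one on the floor and one at the top; a web 8 mm thick runs between them, centred on the flange width.


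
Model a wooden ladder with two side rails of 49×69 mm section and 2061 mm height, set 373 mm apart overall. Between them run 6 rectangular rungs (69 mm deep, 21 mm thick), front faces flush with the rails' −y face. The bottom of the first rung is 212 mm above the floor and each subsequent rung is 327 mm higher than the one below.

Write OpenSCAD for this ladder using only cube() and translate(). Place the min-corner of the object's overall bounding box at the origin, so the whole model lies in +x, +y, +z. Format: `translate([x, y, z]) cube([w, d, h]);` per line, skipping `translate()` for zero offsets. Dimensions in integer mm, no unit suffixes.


cube([49, 69, 2061]);
translate([324, 0, 0]) cube([49, 69, 2061]);
translate([49, 0, 212]) cube([275, 69, 21]);
translate([49, 0, 539]) cube([275, 69, 21]);
translate([49, 0, 866]) cube([275, 69, 21]);
translate([49, 0, 1193]) cube([275, 69, 21]);
translate([49, 0, 1520]) cube([275, 69, 21]);
translate([49, 0, 1847]) cube([275, 69, 21]);


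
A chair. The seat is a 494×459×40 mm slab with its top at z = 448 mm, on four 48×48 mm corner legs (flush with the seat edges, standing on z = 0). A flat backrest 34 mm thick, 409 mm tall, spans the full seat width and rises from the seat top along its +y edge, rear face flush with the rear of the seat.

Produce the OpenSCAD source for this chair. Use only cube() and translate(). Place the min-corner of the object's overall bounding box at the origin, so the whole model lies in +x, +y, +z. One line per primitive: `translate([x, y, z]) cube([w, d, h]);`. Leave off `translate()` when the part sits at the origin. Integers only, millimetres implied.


translate([0, 0, 408]) cube([494, 459, 40]);
cube([48, 48, 408]);
translate([446, 0, 0]) cube([48, 48, 408]);
translate([0, 411, 0]) cube([48, 48, 408]);
translate([446, 411, 0]) cube([48, 48, 408]);
translate([0, 425, 448]) cube([494, 34, 409]);
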